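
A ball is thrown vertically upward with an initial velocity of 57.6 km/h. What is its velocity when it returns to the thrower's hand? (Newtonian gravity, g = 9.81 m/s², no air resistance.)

By conservation of energy (no air resistance), the ball returns to the throw height with the same speed as launch, but directed downward.
|v_ground| = v₀ = 57.6 km/h
v_ground = 57.6 km/h (downward)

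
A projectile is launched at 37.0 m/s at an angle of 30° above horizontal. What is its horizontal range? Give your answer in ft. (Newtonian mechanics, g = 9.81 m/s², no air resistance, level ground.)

R = v₀² × sin(2θ) / g = 37.0² × sin(2 × 30°) / 9.81 = 1369.0 × 0.866025 / 9.81 = 120.855 m
R = 120.855 m / 0.3048 = 396.5 ft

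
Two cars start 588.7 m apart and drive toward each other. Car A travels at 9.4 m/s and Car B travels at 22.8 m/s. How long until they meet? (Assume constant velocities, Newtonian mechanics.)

Combined speed: v_combined = 9.4 + 22.8 = 32.2 m/s
Time to meet: t = d/v_combined = 588.7/32.2 = 18.28 s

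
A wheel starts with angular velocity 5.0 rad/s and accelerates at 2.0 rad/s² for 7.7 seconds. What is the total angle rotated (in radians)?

θ = ω₀t + ½αt² = 5.0×7.7 + ½×2.0×7.7² = 97.79 rad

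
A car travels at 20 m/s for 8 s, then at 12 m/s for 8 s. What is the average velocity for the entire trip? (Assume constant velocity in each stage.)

d₁ = v₁t₁ = 20 × 8 = 160 m
d₂ = v₂t₂ = 12 × 8 = 96 m
d_total = 256 m, t_total = 16 s
v_avg = d_total/t_total = 256/16 = 16.0 m/s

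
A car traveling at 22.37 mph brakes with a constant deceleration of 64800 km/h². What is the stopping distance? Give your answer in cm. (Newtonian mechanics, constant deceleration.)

v₀ = 22.37 mph × 0.44704 = 10.0003 m/s
a = 64800 km/h² × 7.716049382716049e-05 = 5.0 m/s²
d = v₀² / (2a) = 10.0003² / (2 × 5.0) = 100.006 / 10.0 = 10.0006 m
d = 10.0006 m / 0.01 = 1000 cm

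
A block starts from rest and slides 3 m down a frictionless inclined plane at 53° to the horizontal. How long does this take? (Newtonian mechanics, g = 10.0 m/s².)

a = g sin(θ) = 10.0 × sin(53°) = 7.9864 m/s²
t = √(2d/a) = √(2 × 3 / 7.9864) = 0.87 s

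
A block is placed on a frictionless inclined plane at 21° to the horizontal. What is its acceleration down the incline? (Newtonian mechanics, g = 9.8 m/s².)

a = g sin(θ) = 9.8 × sin(21°) = 9.8 × 0.3584 = 3.51 m/s²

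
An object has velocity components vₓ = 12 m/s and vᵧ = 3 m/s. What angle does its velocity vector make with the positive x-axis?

θ = arctan(vᵧ/vₓ) = arctan(3/12) = 14.04°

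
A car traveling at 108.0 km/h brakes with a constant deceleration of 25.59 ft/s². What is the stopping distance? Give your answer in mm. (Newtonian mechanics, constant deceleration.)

v₀ = 108.0 km/h × 0.2777777777777778 = 30.0 m/s
a = 25.59 ft/s² × 0.3048 = 7.79983 m/s²
d = v₀² / (2a) = 30.0² / (2 × 7.79983) = 900.0 / 15.5997 = 57.6934 m
d = 57.6934 m / 0.001 = 57690 mm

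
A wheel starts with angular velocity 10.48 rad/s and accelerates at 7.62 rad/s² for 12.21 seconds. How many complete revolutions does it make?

θ = ω₀t + ½αt² = 10.48×12.21 + ½×7.62×12.21² = 695.971221 rad
Total revolutions = θ/(2π) = 695.971221/(2π) = 110.77
Complete revolutions = ⌊110.77⌋ = 110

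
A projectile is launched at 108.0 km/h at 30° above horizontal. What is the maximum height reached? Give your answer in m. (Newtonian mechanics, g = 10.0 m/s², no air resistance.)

v₀ = 108.0 km/h × 0.2777777777777778 = 30.0 m/s
H = v₀² × sin²(θ) / (2g) = 30.0² × sin(30°)² / (2 × 10.0) = 900.0 × 0.25 / 20.0 = 11.25 m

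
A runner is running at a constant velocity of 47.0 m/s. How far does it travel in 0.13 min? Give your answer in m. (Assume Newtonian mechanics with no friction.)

t = 0.13 min × 60.0 = 7.8 s
d = v × t = 47.0 × 7.8 = 366.6 m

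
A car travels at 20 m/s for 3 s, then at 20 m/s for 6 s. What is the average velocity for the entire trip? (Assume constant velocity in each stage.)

d₁ = v₁t₁ = 20 × 3 = 60 m
d₂ = v₂t₂ = 20 × 6 = 120 m
d_total = 180 m, t_total = 9 s
v_avg = d_total/t_total = 180/9 = 20.0 m/s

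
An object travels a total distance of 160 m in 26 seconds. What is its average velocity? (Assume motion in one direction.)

v_avg = Δd / Δt = 160 / 26 = 6.15 m/s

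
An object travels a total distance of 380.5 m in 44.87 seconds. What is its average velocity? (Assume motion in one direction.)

v_avg = Δd / Δt = 380.5 / 44.87 = 8.48 m/s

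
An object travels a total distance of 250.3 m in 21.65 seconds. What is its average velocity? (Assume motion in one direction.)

v_avg = Δd / Δt = 250.3 / 21.65 = 11.56 m/s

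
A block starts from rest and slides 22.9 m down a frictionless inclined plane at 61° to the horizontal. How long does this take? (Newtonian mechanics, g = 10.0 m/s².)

a = g sin(θ) = 10.0 × sin(61°) = 8.7462 m/s²
t = √(2d/a) = √(2 × 22.9 / 8.7462) = 2.29 s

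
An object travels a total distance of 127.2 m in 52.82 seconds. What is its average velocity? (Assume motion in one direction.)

v_avg = Δd / Δt = 127.2 / 52.82 = 2.41 m/s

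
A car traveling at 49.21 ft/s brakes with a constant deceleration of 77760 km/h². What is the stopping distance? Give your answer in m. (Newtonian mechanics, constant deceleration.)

v₀ = 49.21 ft/s × 0.3048 = 14.9992 m/s
a = 77760 km/h² × 7.716049382716049e-05 = 6.0 m/s²
d = v₀² / (2a) = 14.9992² / (2 × 6.0) = 224.976 / 12.0 = 18.75 m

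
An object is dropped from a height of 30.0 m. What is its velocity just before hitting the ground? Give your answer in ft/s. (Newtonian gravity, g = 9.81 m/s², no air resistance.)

v = √(2gh) = √(2 × 9.81 × 30.0) = 24.2611 m/s
v = 24.2611 m/s / 0.3048 = 79.6 ft/s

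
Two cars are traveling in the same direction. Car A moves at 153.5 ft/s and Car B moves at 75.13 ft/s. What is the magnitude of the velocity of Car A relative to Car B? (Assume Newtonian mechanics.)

v_rel = |v_A - v_B| = |153.5 - 75.13| = 78.37 ft/s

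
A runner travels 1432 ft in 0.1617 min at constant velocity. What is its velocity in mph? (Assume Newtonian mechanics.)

d = 1432 ft × 0.3048 = 436.474 m
t = 0.1617 min × 60.0 = 9.702 s
v = d / t = 436.474 / 9.702 = 44.988 m/s
v = 44.988 m/s / 0.44704 = 100.6 mph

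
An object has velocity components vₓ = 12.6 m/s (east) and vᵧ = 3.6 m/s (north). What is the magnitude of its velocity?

|v| = √(vₓ² + vᵧ²) = √(12.6² + 3.6²) = √(171.72) = 13.1 m/s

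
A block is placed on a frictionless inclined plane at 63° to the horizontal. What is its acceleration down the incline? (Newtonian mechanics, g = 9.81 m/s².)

a = g sin(θ) = 9.81 × sin(63°) = 9.81 × 0.891 = 8.74 m/s²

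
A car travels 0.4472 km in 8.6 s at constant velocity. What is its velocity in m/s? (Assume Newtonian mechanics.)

d = 0.4472 km × 1000.0 = 447.2 m
v = d / t = 447.2 / 8.6 = 52.0 m/s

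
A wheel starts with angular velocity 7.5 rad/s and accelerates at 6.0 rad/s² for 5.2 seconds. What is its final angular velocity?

ω = ω₀ + αt = 7.5 + 6.0 × 5.2 = 38.7 rad/s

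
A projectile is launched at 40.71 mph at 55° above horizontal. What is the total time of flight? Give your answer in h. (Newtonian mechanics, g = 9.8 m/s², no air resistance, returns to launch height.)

v₀ = 40.71 mph × 0.44704 = 18.199 m/s
T = 2 × v₀ × sin(θ) / g = 2 × 18.199 × sin(55°) / 9.8 = 2 × 18.199 × 0.819152 / 9.8 = 3.0424 s
T = 3.0424 s / 3600.0 = 0.0008451 h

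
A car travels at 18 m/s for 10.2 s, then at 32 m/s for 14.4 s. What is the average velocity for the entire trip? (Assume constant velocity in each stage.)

d₁ = v₁t₁ = 18 × 10.2 = 183.6 m
d₂ = v₂t₂ = 32 × 14.4 = 460.8 m
d_total = 644.4 m, t_total = 24.6 s
v_avg = d_total/t_total = 644.4/24.6 = 26.2 m/s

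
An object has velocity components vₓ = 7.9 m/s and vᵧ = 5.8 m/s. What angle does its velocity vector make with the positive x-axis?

θ = arctan(vᵧ/vₓ) = arctan(5.8/7.9) = 36.29°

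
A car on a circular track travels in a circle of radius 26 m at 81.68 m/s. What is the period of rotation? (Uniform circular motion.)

T = 2πr/v = 2π×26/81.68 = 2.0 s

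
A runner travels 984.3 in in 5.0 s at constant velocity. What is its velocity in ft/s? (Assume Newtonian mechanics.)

d = 984.3 in × 0.0254 = 25.0012 m
v = d / t = 25.0012 / 5.0 = 5.00024 m/s
v = 5.00024 m/s / 0.3048 = 16.4 ft/s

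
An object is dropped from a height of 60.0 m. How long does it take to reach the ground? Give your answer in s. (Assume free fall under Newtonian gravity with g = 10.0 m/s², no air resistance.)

t = √(2h/g) = √(2 × 60.0 / 10.0) = 3.464 s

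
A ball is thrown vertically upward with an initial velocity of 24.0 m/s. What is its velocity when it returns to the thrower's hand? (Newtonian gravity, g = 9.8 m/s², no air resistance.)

By conservation of energy (no air resistance), the ball returns to the throw height with the same speed as launch, but directed downward.
|v_ground| = v₀ = 24.0 m/s
v_ground = 24.0 m/s (downward)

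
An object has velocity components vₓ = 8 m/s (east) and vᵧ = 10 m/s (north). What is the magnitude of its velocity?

|v| = √(vₓ² + vᵧ²) = √(8² + 10²) = √(164) = 12.81 m/s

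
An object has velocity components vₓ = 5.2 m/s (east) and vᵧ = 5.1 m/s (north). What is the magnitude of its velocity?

|v| = √(vₓ² + vᵧ²) = √(5.2² + 5.1²) = √(53.05) = 7.28 m/s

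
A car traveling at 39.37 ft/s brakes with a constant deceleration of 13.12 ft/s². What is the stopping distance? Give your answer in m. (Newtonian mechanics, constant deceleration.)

v₀ = 39.37 ft/s × 0.3048 = 12.0 m/s
a = 13.12 ft/s² × 0.3048 = 3.99898 m/s²
d = v₀² / (2a) = 12.0² / (2 × 3.99898) = 144.0 / 7.99796 = 18.0 m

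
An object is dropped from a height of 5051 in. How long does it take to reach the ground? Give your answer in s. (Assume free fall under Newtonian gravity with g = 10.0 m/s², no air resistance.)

h = 5051 in × 0.0254 = 128.295 m
t = √(2h/g) = √(2 × 128.295 / 10.0) = 5.065 s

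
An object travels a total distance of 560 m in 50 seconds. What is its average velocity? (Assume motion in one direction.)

v_avg = Δd / Δt = 560 / 50 = 11.2 m/s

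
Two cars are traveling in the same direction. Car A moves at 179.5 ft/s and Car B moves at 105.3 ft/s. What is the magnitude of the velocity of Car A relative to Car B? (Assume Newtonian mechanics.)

v_rel = |v_A - v_B| = |179.5 - 105.3| = 74.2 ft/s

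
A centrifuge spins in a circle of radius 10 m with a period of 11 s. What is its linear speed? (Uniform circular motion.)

v = 2πr/T = 2π×10/11 = 5.71 m/s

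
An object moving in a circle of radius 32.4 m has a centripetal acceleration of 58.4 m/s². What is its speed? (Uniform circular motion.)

v = √(a_c × r) = √(58.4 × 32.4) = 43.5 m/s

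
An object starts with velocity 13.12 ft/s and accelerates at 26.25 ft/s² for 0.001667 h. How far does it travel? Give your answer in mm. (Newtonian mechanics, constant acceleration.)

v₀ = 13.12 ft/s × 0.3048 = 3.99898 m/s
a = 26.25 ft/s² × 0.3048 = 8.001 m/s²
t = 0.001667 h × 3600.0 = 6.0012 s
d = v₀ × t + ½ × a × t² = 3.99898 × 6.0012 + 0.5 × 8.001 × 6.0012² = 168.074 m
d = 168.074 m / 0.001 = 168100 mm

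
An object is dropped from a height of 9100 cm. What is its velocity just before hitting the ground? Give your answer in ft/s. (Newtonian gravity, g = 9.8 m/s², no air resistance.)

h = 9100 cm × 0.01 = 91.0 m
v = √(2gh) = √(2 × 9.8 × 91.0) = 42.2327 m/s
v = 42.2327 m/s / 0.3048 = 138.6 ft/s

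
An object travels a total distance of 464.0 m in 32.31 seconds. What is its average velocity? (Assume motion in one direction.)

v_avg = Δd / Δt = 464.0 / 32.31 = 14.36 m/s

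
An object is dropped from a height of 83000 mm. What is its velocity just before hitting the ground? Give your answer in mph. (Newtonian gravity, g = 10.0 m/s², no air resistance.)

h = 83000 mm × 0.001 = 83.0 m
v = √(2gh) = √(2 × 10.0 × 83.0) = 40.7431 m/s
v = 40.7431 m/s / 0.44704 = 91.14 mph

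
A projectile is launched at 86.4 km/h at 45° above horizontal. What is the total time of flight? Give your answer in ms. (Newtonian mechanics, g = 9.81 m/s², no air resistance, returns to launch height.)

v₀ = 86.4 km/h × 0.2777777777777778 = 24.0 m/s
T = 2 × v₀ × sin(θ) / g = 2 × 24.0 × sin(45°) / 9.81 = 2 × 24.0 × 0.707107 / 9.81 = 3.45985 s
T = 3.45985 s / 0.001 = 3460 ms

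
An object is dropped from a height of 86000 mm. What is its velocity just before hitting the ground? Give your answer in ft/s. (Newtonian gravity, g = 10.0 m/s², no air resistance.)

h = 86000 mm × 0.001 = 86.0 m
v = √(2gh) = √(2 × 10.0 × 86.0) = 41.4729 m/s
v = 41.4729 m/s / 0.3048 = 136.1 ft/s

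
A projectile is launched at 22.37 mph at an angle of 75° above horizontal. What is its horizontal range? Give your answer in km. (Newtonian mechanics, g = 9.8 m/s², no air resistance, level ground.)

v₀ = 22.37 mph × 0.44704 = 10.0003 m/s
R = v₀² × sin(2θ) / g = 10.0003² × sin(2 × 75°) / 9.8 = 100.006 × 0.5 / 9.8 = 5.10235 m
R = 5.10235 m / 1000.0 = 0.005102 km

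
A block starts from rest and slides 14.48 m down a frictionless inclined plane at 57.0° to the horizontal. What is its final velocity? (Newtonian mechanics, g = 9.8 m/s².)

a = g sin(θ) = 9.8 × sin(57.0°) = 8.219 m/s²
v = √(2ad) = √(2 × 8.219 × 14.48) = 15.43 m/s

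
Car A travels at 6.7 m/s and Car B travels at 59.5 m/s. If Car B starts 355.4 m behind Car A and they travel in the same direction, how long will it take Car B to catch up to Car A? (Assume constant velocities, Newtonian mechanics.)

Relative speed: v_rel = 59.5 - 6.7 = 52.8 m/s
Time to catch: t = d₀/v_rel = 355.4/52.8 = 6.73 s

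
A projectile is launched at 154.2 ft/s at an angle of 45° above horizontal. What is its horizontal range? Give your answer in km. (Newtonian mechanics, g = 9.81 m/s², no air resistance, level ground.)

v₀ = 154.2 ft/s × 0.3048 = 47.0002 m/s
R = v₀² × sin(2θ) / g = 47.0002² × sin(2 × 45°) / 9.81 = 2209.02 × 1.0 / 9.81 = 225.18 m
R = 225.18 m / 1000.0 = 0.2252 km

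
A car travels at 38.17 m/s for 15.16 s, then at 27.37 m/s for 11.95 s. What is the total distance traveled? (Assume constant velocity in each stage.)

d₁ = v₁t₁ = 38.17 × 15.16 = 578.6572 m
d₂ = v₂t₂ = 27.37 × 11.95 = 327.0715 m
d_total = 578.6572 + 327.0715 = 905.73 m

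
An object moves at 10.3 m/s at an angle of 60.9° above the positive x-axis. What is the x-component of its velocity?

vₓ = v cos(θ) = 10.3 × cos(60.9°) = 5.01 m/s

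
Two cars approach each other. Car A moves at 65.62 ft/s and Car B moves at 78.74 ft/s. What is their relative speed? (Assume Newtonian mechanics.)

v_rel = v_A + v_B = 65.62 + 78.74 = 144.36 ft/s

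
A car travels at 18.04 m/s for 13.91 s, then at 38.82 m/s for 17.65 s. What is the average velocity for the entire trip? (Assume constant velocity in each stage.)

d₁ = v₁t₁ = 18.04 × 13.91 = 250.9364 m
d₂ = v₂t₂ = 38.82 × 17.65 = 685.173 m
d_total = 936.1094 m, t_total = 31.56 s
v_avg = d_total/t_total = 936.1094/31.56 = 29.66 m/s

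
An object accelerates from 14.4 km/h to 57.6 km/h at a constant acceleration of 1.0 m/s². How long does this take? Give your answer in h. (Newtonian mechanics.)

v₀ = 14.4 km/h × 0.2777777777777778 = 4.0 m/s
v = 57.6 km/h × 0.2777777777777778 = 16.0 m/s
t = (v - v₀) / a = (16.0 - 4.0) / 1.0 = 12.0 s
t = 12.0 s / 3600.0 = 0.003333 h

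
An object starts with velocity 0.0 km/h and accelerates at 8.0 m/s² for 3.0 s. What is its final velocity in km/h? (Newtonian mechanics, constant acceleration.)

v₀ = 0.0 km/h × 0.2777777777777778 = 0.0 m/s
v = v₀ + a × t = 0.0 + 8.0 × 3.0 = 24.0 m/s
v = 24.0 m/s / 0.2777777777777778 = 86.4 km/h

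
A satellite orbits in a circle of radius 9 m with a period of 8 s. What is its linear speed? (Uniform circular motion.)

v = 2πr/T = 2π×9/8 = 7.07 m/s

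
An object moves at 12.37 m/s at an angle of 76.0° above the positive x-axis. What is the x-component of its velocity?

vₓ = v cos(θ) = 12.37 × cos(76.0°) = 2.99 m/s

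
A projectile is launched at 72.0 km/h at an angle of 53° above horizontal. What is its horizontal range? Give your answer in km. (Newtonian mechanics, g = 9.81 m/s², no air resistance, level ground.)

v₀ = 72.0 km/h × 0.2777777777777778 = 20.0 m/s
R = v₀² × sin(2θ) / g = 20.0² × sin(2 × 53°) / 9.81 = 400.0 × 0.961262 / 9.81 = 39.1952 m
R = 39.1952 m / 1000.0 = 0.0392 km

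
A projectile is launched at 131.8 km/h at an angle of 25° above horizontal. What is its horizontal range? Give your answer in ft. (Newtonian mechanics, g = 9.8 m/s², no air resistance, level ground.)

v₀ = 131.8 km/h × 0.2777777777777778 = 36.6111 m/s
R = v₀² × sin(2θ) / g = 36.6111² × sin(2 × 25°) / 9.8 = 1340.37 × 0.766044 / 9.8 = 104.774 m
R = 104.774 m / 0.3048 = 343.7 ft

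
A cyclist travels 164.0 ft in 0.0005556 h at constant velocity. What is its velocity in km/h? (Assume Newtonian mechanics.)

d = 164.0 ft × 0.3048 = 49.9872 m
t = 0.0005556 h × 3600.0 = 2.00016 s
v = d / t = 49.9872 / 2.00016 = 24.9916 m/s
v = 24.9916 m/s / 0.2777777777777778 = 89.97 km/h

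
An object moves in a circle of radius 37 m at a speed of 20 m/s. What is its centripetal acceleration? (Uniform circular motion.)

a_c = v²/r = 20²/37 = 400/37 = 10.81 m/s²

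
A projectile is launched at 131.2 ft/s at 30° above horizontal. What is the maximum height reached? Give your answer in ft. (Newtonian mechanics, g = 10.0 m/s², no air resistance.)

v₀ = 131.2 ft/s × 0.3048 = 39.9898 m/s
H = v₀² × sin²(θ) / (2g) = 39.9898² × sin(30°)² / (2 × 10.0) = 1599.18 × 0.25 / 20.0 = 19.9898 m
H = 19.9898 m / 0.3048 = 65.58 ft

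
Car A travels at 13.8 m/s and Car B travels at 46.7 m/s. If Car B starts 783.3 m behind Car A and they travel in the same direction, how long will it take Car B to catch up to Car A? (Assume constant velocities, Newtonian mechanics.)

Relative speed: v_rel = 46.7 - 13.8 = 32.9 m/s
Time to catch: t = d₀/v_rel = 783.3/32.9 = 23.81 s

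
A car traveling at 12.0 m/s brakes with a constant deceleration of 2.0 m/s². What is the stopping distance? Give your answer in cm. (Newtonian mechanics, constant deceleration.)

d = v₀² / (2a) = 12.0² / (2 × 2.0) = 144.0 / 4.0 = 36.0 m
d = 36.0 m / 0.01 = 3600 cm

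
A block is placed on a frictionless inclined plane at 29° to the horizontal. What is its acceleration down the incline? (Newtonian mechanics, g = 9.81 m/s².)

a = g sin(θ) = 9.81 × sin(29°) = 9.81 × 0.4848 = 4.76 m/s²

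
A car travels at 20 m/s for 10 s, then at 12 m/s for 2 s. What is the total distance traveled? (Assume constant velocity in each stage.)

d₁ = v₁t₁ = 20 × 10 = 200 m
d₂ = v₂t₂ = 12 × 2 = 24 m
d_total = 200 + 24 = 224 m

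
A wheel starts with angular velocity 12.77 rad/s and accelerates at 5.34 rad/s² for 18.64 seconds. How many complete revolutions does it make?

θ = ω₀t + ½αt² = 12.77×18.64 + ½×5.34×18.64² = 1165.723232 rad
Total revolutions = θ/(2π) = 1165.723232/(2π) = 185.53
Complete revolutions = ⌊185.53⌋ = 185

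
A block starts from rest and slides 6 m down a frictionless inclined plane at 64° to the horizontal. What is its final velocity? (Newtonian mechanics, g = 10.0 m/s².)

a = g sin(θ) = 10.0 × sin(64°) = 8.9879 m/s²
v = √(2ad) = √(2 × 8.9879 × 6) = 10.39 m/s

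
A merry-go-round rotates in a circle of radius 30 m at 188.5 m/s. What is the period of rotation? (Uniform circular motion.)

T = 2πr/v = 2π×30/188.5 = 1.0 s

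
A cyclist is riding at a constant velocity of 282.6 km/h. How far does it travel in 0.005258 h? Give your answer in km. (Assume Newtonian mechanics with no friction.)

v = 282.6 km/h × 0.2777777777777778 = 78.5 m/s
t = 0.005258 h × 3600.0 = 18.9288 s
d = v × t = 78.5 × 18.9288 = 1485.91 m
d = 1485.91 m / 1000.0 = 1.486 km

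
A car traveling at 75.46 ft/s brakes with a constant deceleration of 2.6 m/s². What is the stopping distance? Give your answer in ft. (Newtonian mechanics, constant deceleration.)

v₀ = 75.46 ft/s × 0.3048 = 23.0002 m/s
d = v₀² / (2a) = 23.0002² / (2 × 2.6) = 529.009 / 5.2 = 101.733 m
d = 101.733 m / 0.3048 = 333.8 ft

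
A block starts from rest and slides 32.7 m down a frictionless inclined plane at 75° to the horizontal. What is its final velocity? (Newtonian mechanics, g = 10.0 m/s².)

a = g sin(θ) = 10.0 × sin(75°) = 9.6593 m/s²
v = √(2ad) = √(2 × 9.6593 × 32.7) = 25.13 m/s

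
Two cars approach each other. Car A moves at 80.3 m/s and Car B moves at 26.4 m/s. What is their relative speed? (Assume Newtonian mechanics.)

v_rel = v_A + v_B = 80.3 + 26.4 = 106.7 m/s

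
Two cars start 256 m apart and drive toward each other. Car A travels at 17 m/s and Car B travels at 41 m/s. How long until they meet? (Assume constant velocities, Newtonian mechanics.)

Combined speed: v_combined = 17 + 41 = 58 m/s
Time to meet: t = d/v_combined = 256/58 = 4.41 s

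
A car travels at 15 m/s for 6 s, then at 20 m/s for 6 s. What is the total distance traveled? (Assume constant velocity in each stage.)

d₁ = v₁t₁ = 15 × 6 = 90 m
d₂ = v₂t₂ = 20 × 6 = 120 m
d_total = 90 + 120 = 210 m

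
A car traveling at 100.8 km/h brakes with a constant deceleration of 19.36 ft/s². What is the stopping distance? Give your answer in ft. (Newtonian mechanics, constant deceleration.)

v₀ = 100.8 km/h × 0.2777777777777778 = 28.0 m/s
a = 19.36 ft/s² × 0.3048 = 5.90093 m/s²
d = v₀² / (2a) = 28.0² / (2 × 5.90093) = 784.0 / 11.8019 = 66.43 m
d = 66.43 m / 0.3048 = 217.9 ft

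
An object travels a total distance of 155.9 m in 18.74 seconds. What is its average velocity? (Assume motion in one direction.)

v_avg = Δd / Δt = 155.9 / 18.74 = 8.32 m/s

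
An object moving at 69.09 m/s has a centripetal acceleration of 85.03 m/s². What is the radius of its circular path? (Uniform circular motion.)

r = v²/a_c = 69.09²/85.03 = 56.14 m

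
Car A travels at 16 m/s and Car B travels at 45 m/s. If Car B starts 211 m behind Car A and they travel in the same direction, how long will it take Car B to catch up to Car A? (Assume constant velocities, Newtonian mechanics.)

Relative speed: v_rel = 45 - 16 = 29 m/s
Time to catch: t = d₀/v_rel = 211/29 = 7.28 s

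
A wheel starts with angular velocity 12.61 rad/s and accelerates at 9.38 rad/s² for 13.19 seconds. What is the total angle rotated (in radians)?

θ = ω₀t + ½αt² = 12.61×13.19 + ½×9.38×13.19² = 982.27 rad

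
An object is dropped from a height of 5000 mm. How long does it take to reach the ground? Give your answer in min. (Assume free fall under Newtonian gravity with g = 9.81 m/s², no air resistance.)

h = 5000 mm × 0.001 = 5.0 m
t = √(2h/g) = √(2 × 5.0 / 9.81) = 1.00964 s
t = 1.00964 s / 60.0 = 0.01683 min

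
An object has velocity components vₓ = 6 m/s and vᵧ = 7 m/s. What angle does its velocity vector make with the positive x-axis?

θ = arctan(vᵧ/vₓ) = arctan(7/6) = 49.4°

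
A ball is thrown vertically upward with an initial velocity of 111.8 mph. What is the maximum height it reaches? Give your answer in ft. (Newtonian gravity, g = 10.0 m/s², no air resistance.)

v₀ = 111.8 mph × 0.44704 = 49.9791 m/s
h_max = v₀² / (2g) = 49.9791² / (2 × 10.0) = 2497.91 / 20.0 = 124.895 m
h_max = 124.895 m / 0.3048 = 409.8 ft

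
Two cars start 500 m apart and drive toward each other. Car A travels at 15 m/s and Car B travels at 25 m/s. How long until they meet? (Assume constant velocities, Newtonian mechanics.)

Combined speed: v_combined = 15 + 25 = 40 m/s
Time to meet: t = d/v_combined = 500/40 = 12.5 s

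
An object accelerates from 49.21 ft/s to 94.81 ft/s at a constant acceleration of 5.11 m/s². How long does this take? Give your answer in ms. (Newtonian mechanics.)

v₀ = 49.21 ft/s × 0.3048 = 14.9992 m/s
v = 94.81 ft/s × 0.3048 = 28.8981 m/s
t = (v - v₀) / a = (28.8981 - 14.9992) / 5.11 = 2.71994 s
t = 2.71994 s / 0.001 = 2720 ms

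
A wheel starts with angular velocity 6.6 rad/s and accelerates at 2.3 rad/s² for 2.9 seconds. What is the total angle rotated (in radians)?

θ = ω₀t + ½αt² = 6.6×2.9 + ½×2.3×2.9² = 28.81 rad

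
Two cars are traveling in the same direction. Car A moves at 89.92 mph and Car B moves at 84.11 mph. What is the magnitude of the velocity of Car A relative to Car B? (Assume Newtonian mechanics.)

v_rel = |v_A - v_B| = |89.92 - 84.11| = 5.81 mph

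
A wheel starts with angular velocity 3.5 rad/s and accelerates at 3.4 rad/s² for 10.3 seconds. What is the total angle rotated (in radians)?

θ = ω₀t + ½αt² = 3.5×10.3 + ½×3.4×10.3² = 216.4 rad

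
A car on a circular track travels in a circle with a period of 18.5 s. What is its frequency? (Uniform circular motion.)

f = 1/T = 1/18.5 = 0.0541 Hz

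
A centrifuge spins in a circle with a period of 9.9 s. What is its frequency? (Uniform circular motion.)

f = 1/T = 1/9.9 = 0.101 Hz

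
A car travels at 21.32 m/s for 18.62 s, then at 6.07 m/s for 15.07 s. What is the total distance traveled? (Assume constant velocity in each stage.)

d₁ = v₁t₁ = 21.32 × 18.62 = 396.9784 m
d₂ = v₂t₂ = 6.07 × 15.07 = 91.4749 m
d_total = 396.9784 + 91.4749 = 488.45 m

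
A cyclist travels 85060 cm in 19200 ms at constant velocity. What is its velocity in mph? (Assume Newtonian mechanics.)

d = 85060 cm × 0.01 = 850.6 m
t = 19200 ms × 0.001 = 19.2 s
v = d / t = 850.6 / 19.2 = 44.3021 m/s
v = 44.3021 m/s / 0.44704 = 99.1 mph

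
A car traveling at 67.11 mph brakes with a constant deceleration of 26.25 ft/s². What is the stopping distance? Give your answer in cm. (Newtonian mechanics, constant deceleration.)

v₀ = 67.11 mph × 0.44704 = 30.0009 m/s
a = 26.25 ft/s² × 0.3048 = 8.001 m/s²
d = v₀² / (2a) = 30.0009² / (2 × 8.001) = 900.054 / 16.002 = 56.2463 m
d = 56.2463 m / 0.01 = 5625 cm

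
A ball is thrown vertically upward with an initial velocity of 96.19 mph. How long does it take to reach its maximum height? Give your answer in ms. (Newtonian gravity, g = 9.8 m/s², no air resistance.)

v₀ = 96.19 mph × 0.44704 = 43.0008 m/s
t_up = v₀ / g = 43.0008 / 9.8 = 4.38784 s
t_up = 4.38784 s / 0.001 = 4388 ms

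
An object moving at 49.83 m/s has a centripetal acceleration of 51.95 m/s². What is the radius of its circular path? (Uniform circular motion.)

r = v²/a_c = 49.83²/51.95 = 47.8 m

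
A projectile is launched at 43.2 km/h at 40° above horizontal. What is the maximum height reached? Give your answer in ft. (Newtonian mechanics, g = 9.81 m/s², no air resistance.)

v₀ = 43.2 km/h × 0.2777777777777778 = 12.0 m/s
H = v₀² × sin²(θ) / (2g) = 12.0² × sin(40°)² / (2 × 9.81) = 144.0 × 0.413176 / 19.62 = 3.03248 m
H = 3.03248 m / 0.3048 = 9.949 ft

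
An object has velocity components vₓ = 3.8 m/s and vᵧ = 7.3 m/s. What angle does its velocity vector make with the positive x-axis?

θ = arctan(vᵧ/vₓ) = arctan(7.3/3.8) = 62.5°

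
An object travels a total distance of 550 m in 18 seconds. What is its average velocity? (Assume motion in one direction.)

v_avg = Δd / Δt = 550 / 18 = 30.56 m/s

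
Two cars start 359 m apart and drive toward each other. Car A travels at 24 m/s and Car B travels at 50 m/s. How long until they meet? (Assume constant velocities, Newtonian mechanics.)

Combined speed: v_combined = 24 + 50 = 74 m/s
Time to meet: t = d/v_combined = 359/74 = 4.85 s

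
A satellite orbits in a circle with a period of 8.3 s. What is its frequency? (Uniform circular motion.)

f = 1/T = 1/8.3 = 0.1205 Hz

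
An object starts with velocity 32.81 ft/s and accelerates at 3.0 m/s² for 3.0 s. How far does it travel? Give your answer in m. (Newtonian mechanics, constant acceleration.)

v₀ = 32.81 ft/s × 0.3048 = 10.0005 m/s
d = v₀ × t + ½ × a × t² = 10.0005 × 3.0 + 0.5 × 3.0 × 3.0² = 43.5 m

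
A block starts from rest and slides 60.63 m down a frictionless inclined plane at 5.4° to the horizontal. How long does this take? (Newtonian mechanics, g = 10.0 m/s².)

a = g sin(θ) = 10.0 × sin(5.4°) = 0.9411 m/s²
t = √(2d/a) = √(2 × 60.63 / 0.9411) = 11.35 s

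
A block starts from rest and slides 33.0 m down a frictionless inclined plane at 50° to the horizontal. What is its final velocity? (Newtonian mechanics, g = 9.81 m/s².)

a = g sin(θ) = 9.81 × sin(50°) = 7.5149 m/s²
v = √(2ad) = √(2 × 7.5149 × 33.0) = 22.27 m/s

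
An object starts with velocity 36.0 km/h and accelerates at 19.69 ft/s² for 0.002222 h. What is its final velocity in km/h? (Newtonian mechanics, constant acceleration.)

v₀ = 36.0 km/h × 0.2777777777777778 = 10.0 m/s
a = 19.69 ft/s² × 0.3048 = 6.00151 m/s²
t = 0.002222 h × 3600.0 = 7.9992 s
v = v₀ + a × t = 10.0 + 6.00151 × 7.9992 = 58.0073 m/s
v = 58.0073 m/s / 0.2777777777777778 = 208.8 km/h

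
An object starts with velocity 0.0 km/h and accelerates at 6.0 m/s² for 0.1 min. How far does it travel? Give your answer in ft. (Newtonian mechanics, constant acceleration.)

v₀ = 0.0 km/h × 0.2777777777777778 = 0.0 m/s
t = 0.1 min × 60.0 = 6.0 s
d = v₀ × t + ½ × a × t² = 0.0 × 6.0 + 0.5 × 6.0 × 6.0² = 108.0 m
d = 108.0 m / 0.3048 = 354.3 ft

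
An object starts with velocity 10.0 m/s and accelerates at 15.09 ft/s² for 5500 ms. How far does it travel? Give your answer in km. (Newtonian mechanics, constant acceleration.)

a = 15.09 ft/s² × 0.3048 = 4.59943 m/s²
t = 5500 ms × 0.001 = 5.5 s
d = v₀ × t + ½ × a × t² = 10.0 × 5.5 + 0.5 × 4.59943 × 5.5² = 124.566 m
d = 124.566 m / 1000.0 = 0.1246 km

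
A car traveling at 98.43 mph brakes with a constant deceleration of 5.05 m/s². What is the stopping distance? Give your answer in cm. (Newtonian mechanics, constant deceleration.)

v₀ = 98.43 mph × 0.44704 = 44.0021 m/s
d = v₀² / (2a) = 44.0021² / (2 × 5.05) = 1936.18 / 10.1 = 191.701 m
d = 191.701 m / 0.01 = 19170 cm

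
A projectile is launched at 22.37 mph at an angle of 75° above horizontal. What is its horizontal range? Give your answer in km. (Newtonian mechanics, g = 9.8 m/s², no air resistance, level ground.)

v₀ = 22.37 mph × 0.44704 = 10.0003 m/s
R = v₀² × sin(2θ) / g = 10.0003² × sin(2 × 75°) / 9.8 = 100.006 × 0.5 / 9.8 = 5.10235 m
R = 5.10235 m / 1000.0 = 0.005102 km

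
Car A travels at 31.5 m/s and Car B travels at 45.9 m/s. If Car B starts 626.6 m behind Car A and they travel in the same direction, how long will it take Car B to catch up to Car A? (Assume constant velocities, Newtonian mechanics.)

Relative speed: v_rel = 45.9 - 31.5 = 14.4 m/s
Time to catch: t = d₀/v_rel = 626.6/14.4 = 43.51 s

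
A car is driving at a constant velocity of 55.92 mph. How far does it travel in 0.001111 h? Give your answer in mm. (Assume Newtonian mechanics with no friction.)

v = 55.92 mph × 0.44704 = 24.9985 m/s
t = 0.001111 h × 3600.0 = 3.9996 s
d = v × t = 24.9985 × 3.9996 = 99.984 m
d = 99.984 m / 0.001 = 99980 mm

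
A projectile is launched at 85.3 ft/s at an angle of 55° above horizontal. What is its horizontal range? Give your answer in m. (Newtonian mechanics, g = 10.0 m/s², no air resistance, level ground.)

v₀ = 85.3 ft/s × 0.3048 = 25.9994 m/s
R = v₀² × sin(2θ) / g = 25.9994² × sin(2 × 55°) / 10.0 = 675.969 × 0.939693 / 10.0 = 63.52 m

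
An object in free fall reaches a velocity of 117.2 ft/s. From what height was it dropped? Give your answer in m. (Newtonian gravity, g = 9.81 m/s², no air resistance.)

v = 117.2 ft/s × 0.3048 = 35.7226 m/s
h = v² / (2g) = 35.7226² / (2 × 9.81) = 65.04 m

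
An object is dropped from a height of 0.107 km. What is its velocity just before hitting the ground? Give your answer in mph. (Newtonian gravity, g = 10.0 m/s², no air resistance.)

h = 0.107 km × 1000.0 = 107.0 m
v = √(2gh) = √(2 × 10.0 × 107.0) = 46.2601 m/s
v = 46.2601 m/s / 0.44704 = 103.5 mph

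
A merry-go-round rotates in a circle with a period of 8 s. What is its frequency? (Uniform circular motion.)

f = 1/T = 1/8 = 0.125 Hz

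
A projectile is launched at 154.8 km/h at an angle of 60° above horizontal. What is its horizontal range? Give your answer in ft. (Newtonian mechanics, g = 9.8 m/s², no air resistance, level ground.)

v₀ = 154.8 km/h × 0.2777777777777778 = 43.0 m/s
R = v₀² × sin(2θ) / g = 43.0² × sin(2 × 60°) / 9.8 = 1849.0 × 0.866025 / 9.8 = 163.396 m
R = 163.396 m / 0.3048 = 536.1 ft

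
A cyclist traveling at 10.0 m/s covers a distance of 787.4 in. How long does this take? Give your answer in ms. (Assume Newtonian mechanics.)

d = 787.4 in × 0.0254 = 20.0 m
t = d / v = 20.0 / 10.0 = 2.0 s
t = 2.0 s / 0.001 = 2000 ms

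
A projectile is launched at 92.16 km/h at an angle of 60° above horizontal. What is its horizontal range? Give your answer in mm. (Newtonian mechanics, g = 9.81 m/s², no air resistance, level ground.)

v₀ = 92.16 km/h × 0.2777777777777778 = 25.6 m/s
R = v₀² × sin(2θ) / g = 25.6² × sin(2 × 60°) / 9.81 = 655.36 × 0.866025 / 9.81 = 57.8551 m
R = 57.8551 m / 0.001 = 57860 mm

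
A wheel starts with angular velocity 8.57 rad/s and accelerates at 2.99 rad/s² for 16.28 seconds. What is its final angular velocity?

ω = ω₀ + αt = 8.57 + 2.99 × 16.28 = 57.25 rad/s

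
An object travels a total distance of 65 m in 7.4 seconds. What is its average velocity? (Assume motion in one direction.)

v_avg = Δd / Δt = 65 / 7.4 = 8.78 m/s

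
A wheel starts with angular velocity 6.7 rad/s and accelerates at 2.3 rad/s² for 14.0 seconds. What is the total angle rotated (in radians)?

θ = ω₀t + ½αt² = 6.7×14.0 + ½×2.3×14.0² = 319.2 rad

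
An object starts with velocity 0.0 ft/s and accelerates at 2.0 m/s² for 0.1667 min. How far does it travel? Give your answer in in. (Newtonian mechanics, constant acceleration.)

v₀ = 0.0 ft/s × 0.3048 = 0.0 m/s
t = 0.1667 min × 60.0 = 10.002 s
d = v₀ × t + ½ × a × t² = 0.0 × 10.002 + 0.5 × 2.0 × 10.002² = 100.04 m
d = 100.04 m / 0.0254 = 3939 in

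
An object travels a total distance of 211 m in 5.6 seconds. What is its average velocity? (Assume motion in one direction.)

v_avg = Δd / Δt = 211 / 5.6 = 37.68 m/s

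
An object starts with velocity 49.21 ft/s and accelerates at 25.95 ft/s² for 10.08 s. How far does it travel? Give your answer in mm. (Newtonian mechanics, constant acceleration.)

v₀ = 49.21 ft/s × 0.3048 = 14.9992 m/s
a = 25.95 ft/s² × 0.3048 = 7.90956 m/s²
d = v₀ × t + ½ × a × t² = 14.9992 × 10.08 + 0.5 × 7.90956 × 10.08² = 553.023 m
d = 553.023 m / 0.001 = 553000 mm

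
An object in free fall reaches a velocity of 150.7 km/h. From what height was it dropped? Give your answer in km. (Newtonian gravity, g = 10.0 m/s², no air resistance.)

v = 150.7 km/h × 0.2777777777777778 = 41.8611 m/s
h = v² / (2g) = 41.8611² / (2 × 10.0) = 87.6176 m
h = 87.6176 m / 1000.0 = 0.08762 km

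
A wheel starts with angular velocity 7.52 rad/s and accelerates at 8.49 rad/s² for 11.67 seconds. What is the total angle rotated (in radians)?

θ = ω₀t + ½αt² = 7.52×11.67 + ½×8.49×11.67² = 665.88 rad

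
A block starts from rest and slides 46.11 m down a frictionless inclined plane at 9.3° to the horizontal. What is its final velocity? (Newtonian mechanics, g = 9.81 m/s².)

a = g sin(θ) = 9.81 × sin(9.3°) = 1.5853 m/s²
v = √(2ad) = √(2 × 1.5853 × 46.11) = 12.09 m/s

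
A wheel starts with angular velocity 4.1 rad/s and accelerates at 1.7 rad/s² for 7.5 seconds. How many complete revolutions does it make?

θ = ω₀t + ½αt² = 4.1×7.5 + ½×1.7×7.5² = 78.5625 rad
Total revolutions = θ/(2π) = 78.5625/(2π) = 12.5
Complete revolutions = ⌊12.5⌋ = 12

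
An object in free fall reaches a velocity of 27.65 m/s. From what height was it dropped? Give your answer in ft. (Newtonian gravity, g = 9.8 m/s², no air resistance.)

h = v² / (2g) = 27.65² / (2 × 9.8) = 39.0062 m
h = 39.0062 m / 0.3048 = 128.0 ft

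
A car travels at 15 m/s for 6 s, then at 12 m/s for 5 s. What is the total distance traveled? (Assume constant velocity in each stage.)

d₁ = v₁t₁ = 15 × 6 = 90 m
d₂ = v₂t₂ = 12 × 5 = 60 m
d_total = 90 + 60 = 150 m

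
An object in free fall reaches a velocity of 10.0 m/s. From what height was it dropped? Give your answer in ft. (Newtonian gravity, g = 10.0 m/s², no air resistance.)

h = v² / (2g) = 10.0² / (2 × 10.0) = 5.0 m
h = 5.0 m / 0.3048 = 16.4 ft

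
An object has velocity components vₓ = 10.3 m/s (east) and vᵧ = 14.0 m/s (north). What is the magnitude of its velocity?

|v| = √(vₓ² + vᵧ²) = √(10.3² + 14.0²) = √(302.09) = 17.38 m/s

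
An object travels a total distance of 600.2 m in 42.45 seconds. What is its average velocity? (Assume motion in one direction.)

v_avg = Δd / Δt = 600.2 / 42.45 = 14.14 m/s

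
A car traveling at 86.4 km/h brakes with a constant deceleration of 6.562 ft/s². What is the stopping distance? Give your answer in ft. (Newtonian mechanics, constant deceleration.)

v₀ = 86.4 km/h × 0.2777777777777778 = 24.0 m/s
a = 6.562 ft/s² × 0.3048 = 2.0001 m/s²
d = v₀² / (2a) = 24.0² / (2 × 2.0001) = 576.0 / 4.0002 = 143.993 m
d = 143.993 m / 0.3048 = 472.4 ft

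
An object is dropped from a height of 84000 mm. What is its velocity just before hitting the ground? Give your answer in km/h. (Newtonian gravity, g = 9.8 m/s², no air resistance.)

h = 84000 mm × 0.001 = 84.0 m
v = √(2gh) = √(2 × 9.8 × 84.0) = 40.5759 m/s
v = 40.5759 m/s / 0.2777777777777778 = 146.1 km/h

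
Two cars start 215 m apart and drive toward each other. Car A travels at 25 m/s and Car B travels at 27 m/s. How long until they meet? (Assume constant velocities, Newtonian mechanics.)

Combined speed: v_combined = 25 + 27 = 52 m/s
Time to meet: t = d/v_combined = 215/52 = 4.13 s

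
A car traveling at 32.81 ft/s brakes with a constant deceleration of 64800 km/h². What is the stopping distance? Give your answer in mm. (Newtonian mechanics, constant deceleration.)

v₀ = 32.81 ft/s × 0.3048 = 10.0005 m/s
a = 64800 km/h² × 7.716049382716049e-05 = 5.0 m/s²
d = v₀² / (2a) = 10.0005² / (2 × 5.0) = 100.01 / 10.0 = 10.001 m
d = 10.001 m / 0.001 = 10000 mm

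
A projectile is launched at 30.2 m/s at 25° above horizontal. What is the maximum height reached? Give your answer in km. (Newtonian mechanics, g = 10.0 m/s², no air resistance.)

H = v₀² × sin²(θ) / (2g) = 30.2² × sin(25°)² / (2 × 10.0) = 912.04 × 0.178606 / 20.0 = 8.14479 m
H = 8.14479 m / 1000.0 = 0.008145 km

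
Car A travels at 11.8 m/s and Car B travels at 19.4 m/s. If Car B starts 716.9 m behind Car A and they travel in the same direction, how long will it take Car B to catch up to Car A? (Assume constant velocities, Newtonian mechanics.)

Relative speed: v_rel = 19.4 - 11.8 = 7.6 m/s
Time to catch: t = d₀/v_rel = 716.9/7.6 = 94.33 s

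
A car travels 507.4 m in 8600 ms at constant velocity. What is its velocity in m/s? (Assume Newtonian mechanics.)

t = 8600 ms × 0.001 = 8.6 s
v = d / t = 507.4 / 8.6 = 59.0 m/s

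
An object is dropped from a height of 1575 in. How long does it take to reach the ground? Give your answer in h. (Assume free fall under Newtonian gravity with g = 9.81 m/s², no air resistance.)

h = 1575 in × 0.0254 = 40.005 m
t = √(2h/g) = √(2 × 40.005 / 9.81) = 2.85586 s
t = 2.85586 s / 3600.0 = 0.0007933 h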